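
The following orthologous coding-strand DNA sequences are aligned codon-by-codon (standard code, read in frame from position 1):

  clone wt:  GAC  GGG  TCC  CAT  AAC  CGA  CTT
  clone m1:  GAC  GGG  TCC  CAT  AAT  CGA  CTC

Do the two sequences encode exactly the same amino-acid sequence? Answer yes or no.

Codon 1: GAC Asp / GAC Asp — identical.
Codon 2: GGG Gly / GGG Gly — identical.
Codon 3: TCC Ser / TCC Ser — identical.
Codon 4: CAT His / CAT His — identical.
Codon 5: AAC Asn / AAT Asn — synonymous.
Codon 6: CGA Arg / CGA Arg — identical.
Codon 7: CTT Leu / CTC Leu — synonymous.
Nonsynonymous differences: 0 → same protein.

yes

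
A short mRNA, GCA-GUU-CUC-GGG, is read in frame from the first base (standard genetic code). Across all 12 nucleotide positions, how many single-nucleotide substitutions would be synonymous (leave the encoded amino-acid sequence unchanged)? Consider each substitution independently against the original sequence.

Codon 1 (GCA, Ala): 3 synonymous substitutions.
Codon 2 (GUU, Val): 3 synonymous substitutions.
Codon 3 (CUC, Leu): 3 synonymous substitutions.
Codon 4 (GGG, Gly): 3 synonymous substitutions.
Total: 3 + 3 + 3 + 3 = 12.

12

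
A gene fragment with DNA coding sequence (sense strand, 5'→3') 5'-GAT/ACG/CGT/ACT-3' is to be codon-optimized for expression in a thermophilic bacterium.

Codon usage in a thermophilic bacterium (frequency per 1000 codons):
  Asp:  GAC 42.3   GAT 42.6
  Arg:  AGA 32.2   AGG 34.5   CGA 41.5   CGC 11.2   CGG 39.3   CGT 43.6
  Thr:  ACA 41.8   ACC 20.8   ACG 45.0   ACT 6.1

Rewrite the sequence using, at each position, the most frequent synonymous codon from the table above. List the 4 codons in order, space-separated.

GAT ACG CGT ACG

Codon 1 (Asp): best is GAT at 42.6.
Codon 2 (Thr): best is ACG at 45.0.
Codon 3 (Arg): best is CGT at 43.6.
Codon 4 (Thr): best is ACG at 45.0.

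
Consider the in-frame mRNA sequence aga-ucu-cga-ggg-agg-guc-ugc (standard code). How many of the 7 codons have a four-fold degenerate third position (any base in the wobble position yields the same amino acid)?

4

Codon 1 AGA (Arg): third position 2-fold.
Codon 2 UCU (Ser): third position 4-fold.
Codon 3 CGA (Arg): third position 4-fold.
Codon 4 GGG (Gly): third position 4-fold.
Codon 5 AGG (Arg): third position 2-fold.
Codon 6 GUC (Val): third position 4-fold.
Codon 7 UGC (Cys): third position 2-fold.
Four-fold degenerate third positions: 4.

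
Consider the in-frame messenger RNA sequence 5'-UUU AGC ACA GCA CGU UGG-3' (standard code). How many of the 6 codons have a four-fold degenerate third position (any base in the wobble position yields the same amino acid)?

Codon 1 UUU (Phe): third position 2-fold.
Codon 2 AGC (Ser): third position 2-fold.
Codon 3 ACA (Thr): third position 4-fold.
Codon 4 GCA (Ala): third position 4-fold.
Codon 5 CGU (Arg): third position 4-fold.
Codon 6 UGG (Trp): third position 1-fold.
Four-fold degenerate third positions: 3.

3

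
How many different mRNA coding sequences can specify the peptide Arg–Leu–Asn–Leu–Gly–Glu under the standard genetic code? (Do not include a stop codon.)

3456

Arg: 6 codons.
Leu: 6 codons.
Asn: 2 codons.
Leu: 6 codons.
Gly: 4 codons.
Glu: 2 codons.
6 × 6 × 2 × 6 × 4 × 2 = 3456.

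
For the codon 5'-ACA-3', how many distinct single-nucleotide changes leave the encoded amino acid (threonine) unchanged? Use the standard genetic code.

Position 1: none → 0 synonymous.
Position 2: none → 0 synonymous.
Position 3: ACU, ACC, ACG → 3 synonymous.
Total: 0 + 0 + 3 = 3.

3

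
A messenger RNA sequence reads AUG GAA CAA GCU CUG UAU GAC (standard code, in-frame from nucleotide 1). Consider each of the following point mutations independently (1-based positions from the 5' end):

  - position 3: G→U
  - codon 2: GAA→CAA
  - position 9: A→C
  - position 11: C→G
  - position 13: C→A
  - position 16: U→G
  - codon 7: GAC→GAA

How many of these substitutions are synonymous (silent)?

0

Codon 1: AUG (Met) → AUU (Ile) — missense.
Codon 2: GAA (Glu) → CAA (Gln) — missense.
Codon 3: CAA (Gln) → CAC (His) — missense.
Codon 4: GCU (Ala) → GGU (Gly) — missense.
Codon 5: CUG (Leu) → AUG (Met) — missense.
Codon 6: UAU (Tyr) → GAU (Asp) — missense.
Codon 7: GAC (Asp) → GAA (Glu) — missense.
Synonymous: 0 of 7.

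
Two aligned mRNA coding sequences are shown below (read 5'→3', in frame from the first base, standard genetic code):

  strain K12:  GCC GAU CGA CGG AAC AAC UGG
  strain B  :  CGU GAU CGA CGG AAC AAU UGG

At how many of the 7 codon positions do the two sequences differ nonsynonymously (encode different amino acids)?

1

Codon 1: GCC Ala / CGU Arg — nonsynonymous.
Codon 2: GAU Asp / GAU Asp — identical.
Codon 3: CGA Arg / CGA Arg — identical.
Codon 4: CGG Arg / CGG Arg — identical.
Codon 5: AAC Asn / AAC Asn — identical.
Codon 6: AAC Asn / AAU Asn — synonymous.
Codon 7: UGG Trp / UGG Trp — identical.
Nonsynonymous differences: 1.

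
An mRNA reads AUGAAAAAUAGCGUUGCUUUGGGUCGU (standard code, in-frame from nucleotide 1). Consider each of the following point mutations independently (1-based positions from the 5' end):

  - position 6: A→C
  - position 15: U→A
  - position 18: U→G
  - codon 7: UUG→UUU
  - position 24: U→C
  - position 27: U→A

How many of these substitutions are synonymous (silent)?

4

Codon 2: AAA (Lys) → AAC (Asn) — missense.
Codon 5: GUU (Val) → GUA (Val) — synonymous.
Codon 6: GCU (Ala) → GCG (Ala) — synonymous.
Codon 7: UUG (Leu) → UUU (Phe) — missense.
Codon 8: GGU (Gly) → GGC (Gly) — synonymous.
Codon 9: CGU (Arg) → CGA (Arg) — synonymous.
Synonymous: 4 of 6.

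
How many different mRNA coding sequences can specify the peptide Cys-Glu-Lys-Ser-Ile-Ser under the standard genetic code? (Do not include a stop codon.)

Cys: 2 codons.
Glu: 2 codons.
Lys: 2 codons.
Ser: 6 codons.
Ile: 3 codons.
Ser: 6 codons.
2 × 2 × 2 × 6 × 3 × 6 = 864.

864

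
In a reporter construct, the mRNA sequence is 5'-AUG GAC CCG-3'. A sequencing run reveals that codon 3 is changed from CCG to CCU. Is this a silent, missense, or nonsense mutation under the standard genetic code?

Position 9 falls in codon 3: CCG → Pro.
After the substitution the codon is CCU → Pro.
Both encode Pro, so the change is synonymous.

silent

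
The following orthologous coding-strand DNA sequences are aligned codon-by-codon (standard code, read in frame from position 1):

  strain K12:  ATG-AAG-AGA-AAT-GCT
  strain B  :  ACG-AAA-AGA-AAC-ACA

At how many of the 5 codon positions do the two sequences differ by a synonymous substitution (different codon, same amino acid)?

2

Codon 1: ATG Met / ACG Thr — nonsynonymous.
Codon 2: AAG Lys / AAA Lys — synonymous.
Codon 3: AGA Arg / AGA Arg — identical.
Codon 4: AAT Asn / AAC Asn — synonymous.
Codon 5: GCT Ala / ACA Thr — nonsynonymous.
Synonymous differences: 2.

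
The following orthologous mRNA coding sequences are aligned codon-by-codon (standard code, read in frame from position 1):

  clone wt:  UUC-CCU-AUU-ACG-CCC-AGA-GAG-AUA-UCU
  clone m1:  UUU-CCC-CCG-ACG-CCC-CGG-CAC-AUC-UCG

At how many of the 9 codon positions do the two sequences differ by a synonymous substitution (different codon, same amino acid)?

5

Codon 1: UUC Phe / UUU Phe — synonymous.
Codon 2: CCU Pro / CCC Pro — synonymous.
Codon 3: AUU Ile / CCG Pro — nonsynonymous.
Codon 4: ACG Thr / ACG Thr — identical.
Codon 5: CCC Pro / CCC Pro — identical.
Codon 6: AGA Arg / CGG Arg — synonymous.
Codon 7: GAG Glu / CAC His — nonsynonymous.
Codon 8: AUA Ile / AUC Ile — synonymous.
Codon 9: UCU Ser / UCG Ser — synonymous.
Synonymous differences: 5.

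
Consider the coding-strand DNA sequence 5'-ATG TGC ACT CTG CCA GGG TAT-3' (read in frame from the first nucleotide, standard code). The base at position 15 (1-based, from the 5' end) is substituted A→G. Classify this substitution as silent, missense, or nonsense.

silent

Position 15 falls in codon 5: CCA → Pro.
After the substitution the codon is CCG → Pro.
Both encode Pro, so the change is synonymous.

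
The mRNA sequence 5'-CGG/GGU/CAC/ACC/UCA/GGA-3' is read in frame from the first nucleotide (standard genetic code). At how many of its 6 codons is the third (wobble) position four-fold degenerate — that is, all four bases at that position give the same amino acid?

Codon 1 CGG (Arg): third position 4-fold.
Codon 2 GGU (Gly): third position 4-fold.
Codon 3 CAC (His): third position 2-fold.
Codon 4 ACC (Thr): third position 4-fold.
Codon 5 UCA (Ser): third position 4-fold.
Codon 6 GGA (Gly): third position 4-fold.
Four-fold degenerate third positions: 5.

5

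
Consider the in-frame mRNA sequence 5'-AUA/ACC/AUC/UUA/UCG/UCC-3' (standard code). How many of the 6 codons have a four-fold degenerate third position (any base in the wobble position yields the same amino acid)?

Codon 1 AUA (Ile): third position 3-fold.
Codon 2 ACC (Thr): third position 4-fold.
Codon 3 AUC (Ile): third position 3-fold.
Codon 4 UUA (Leu): third position 2-fold.
Codon 5 UCG (Ser): third position 4-fold.
Codon 6 UCC (Ser): third position 4-fold.
Four-fold degenerate third positions: 3.

3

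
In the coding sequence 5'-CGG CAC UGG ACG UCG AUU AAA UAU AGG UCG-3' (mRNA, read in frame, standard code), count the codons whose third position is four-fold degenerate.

4

Codon 1 CGG (Arg): third position 4-fold.
Codon 2 CAC (His): third position 2-fold.
Codon 3 UGG (Trp): third position 1-fold.
Codon 4 ACG (Thr): third position 4-fold.
Codon 5 UCG (Ser): third position 4-fold.
Codon 6 AUU (Ile): third position 3-fold.
Codon 7 AAA (Lys): third position 2-fold.
Codon 8 UAU (Tyr): third position 2-fold.
Codon 9 AGG (Arg): third position 2-fold.
Codon 10 UCG (Ser): third position 4-fold.
Four-fold degenerate third positions: 4.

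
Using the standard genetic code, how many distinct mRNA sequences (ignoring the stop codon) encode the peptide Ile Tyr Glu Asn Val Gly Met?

384

Ile: 3 codons.
Tyr: 2 codons.
Glu: 2 codons.
Asn: 2 codons.
Val: 4 codons.
Gly: 4 codons.
Met: 1 codon.
3 × 2 × 2 × 2 × 4 × 4 × 1 = 384.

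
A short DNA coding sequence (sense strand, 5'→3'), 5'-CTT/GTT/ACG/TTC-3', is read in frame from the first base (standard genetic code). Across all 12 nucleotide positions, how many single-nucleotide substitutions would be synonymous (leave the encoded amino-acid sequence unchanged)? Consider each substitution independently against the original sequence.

Codon 1 (CTT, Leu): 3 synonymous substitutions.
Codon 2 (GTT, Val): 3 synonymous substitutions.
Codon 3 (ACG, Thr): 3 synonymous substitutions.
Codon 4 (TTC, Phe): 1 synonymous substitution.
Total: 3 + 3 + 3 + 1 = 10.

10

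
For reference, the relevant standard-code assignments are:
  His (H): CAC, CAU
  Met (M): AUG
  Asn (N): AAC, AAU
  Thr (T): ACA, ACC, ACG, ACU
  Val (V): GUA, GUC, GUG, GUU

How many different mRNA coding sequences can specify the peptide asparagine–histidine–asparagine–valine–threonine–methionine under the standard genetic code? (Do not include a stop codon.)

Asn: 2 codons.
His: 2 codons.
Asn: 2 codons.
Val: 4 codons.
Thr: 4 codons.
Met: 1 codon.
2 × 2 × 2 × 4 × 4 × 1 = 128.

128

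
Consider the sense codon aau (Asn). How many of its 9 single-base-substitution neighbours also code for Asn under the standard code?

1

Position 1: none → 0 synonymous.
Position 2: none → 0 synonymous.
Position 3: AAC → 1 synonymous.
Total: 0 + 0 + 1 = 1.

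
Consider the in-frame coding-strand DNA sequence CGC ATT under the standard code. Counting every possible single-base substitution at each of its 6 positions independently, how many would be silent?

5

Codon 1 (CGC, Arg): 3 synonymous substitutions.
Codon 2 (ATT, Ile): 2 synonymous substitutions.
Total: 3 + 2 = 5.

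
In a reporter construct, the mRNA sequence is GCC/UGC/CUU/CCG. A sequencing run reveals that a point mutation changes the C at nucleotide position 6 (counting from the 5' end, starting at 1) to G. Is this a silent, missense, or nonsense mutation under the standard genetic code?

missense

Position 6 falls in codon 2: UGC → Cys.
After the substitution the codon is UGG → Trp.
Cys ≠ Trp, so this is a missense mutation.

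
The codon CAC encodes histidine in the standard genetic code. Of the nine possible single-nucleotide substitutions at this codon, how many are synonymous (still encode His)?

1

Position 1: none → 0 synonymous.
Position 2: none → 0 synonymous.
Position 3: CAU → 1 synonymous.
Total: 0 + 0 + 1 = 1.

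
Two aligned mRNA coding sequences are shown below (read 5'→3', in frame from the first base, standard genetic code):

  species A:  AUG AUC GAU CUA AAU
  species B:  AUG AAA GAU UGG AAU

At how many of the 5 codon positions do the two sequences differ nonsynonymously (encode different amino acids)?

Codon 1: AUG Met / AUG Met — identical.
Codon 2: AUC Ile / AAA Lys — nonsynonymous.
Codon 3: GAU Asp / GAU Asp — identical.
Codon 4: CUA Leu / UGG Trp — nonsynonymous.
Codon 5: AAU Asn / AAU Asn — identical.
Nonsynonymous differences: 2.

2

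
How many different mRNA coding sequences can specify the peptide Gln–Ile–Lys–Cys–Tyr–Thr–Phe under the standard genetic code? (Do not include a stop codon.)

384

Gln: 2 codons.
Ile: 3 codons.
Lys: 2 codons.
Cys: 2 codons.
Tyr: 2 codons.
Thr: 4 codons.
Phe: 2 codons.
2 × 3 × 2 × 2 × 2 × 4 × 2 = 384.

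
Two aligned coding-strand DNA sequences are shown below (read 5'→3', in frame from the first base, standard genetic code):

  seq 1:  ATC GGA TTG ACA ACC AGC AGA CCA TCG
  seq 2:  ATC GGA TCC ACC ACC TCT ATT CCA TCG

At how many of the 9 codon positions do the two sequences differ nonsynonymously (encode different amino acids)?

Codon 1: ATC Ile / ATC Ile — identical.
Codon 2: GGA Gly / GGA Gly — identical.
Codon 3: TTG Leu / TCC Ser — nonsynonymous.
Codon 4: ACA Thr / ACC Thr — synonymous.
Codon 5: ACC Thr / ACC Thr — identical.
Codon 6: AGC Ser / TCT Ser — synonymous.
Codon 7: AGA Arg / ATT Ile — nonsynonymous.
Codon 8: CCA Pro / CCA Pro — identical.
Codon 9: TCG Ser / TCG Ser — identical.
Nonsynonymous differences: 2.

2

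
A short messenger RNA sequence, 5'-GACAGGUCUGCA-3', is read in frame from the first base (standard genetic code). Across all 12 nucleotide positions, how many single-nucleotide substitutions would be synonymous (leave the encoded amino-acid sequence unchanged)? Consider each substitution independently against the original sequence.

Codon 1 (GAC, Asp): 1 synonymous substitution.
Codon 2 (AGG, Arg): 2 synonymous substitutions.
Codon 3 (UCU, Ser): 3 synonymous substitutions.
Codon 4 (GCA, Ala): 3 synonymous substitutions.
Total: 1 + 2 + 3 + 3 = 9.

9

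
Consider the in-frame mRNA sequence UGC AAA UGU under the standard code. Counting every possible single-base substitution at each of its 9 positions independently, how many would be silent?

Codon 1 (UGC, Cys): 1 synonymous substitution.
Codon 2 (AAA, Lys): 1 synonymous substitution.
Codon 3 (UGU, Cys): 1 synonymous substitution.
Total: 1 + 1 + 1 = 3.

3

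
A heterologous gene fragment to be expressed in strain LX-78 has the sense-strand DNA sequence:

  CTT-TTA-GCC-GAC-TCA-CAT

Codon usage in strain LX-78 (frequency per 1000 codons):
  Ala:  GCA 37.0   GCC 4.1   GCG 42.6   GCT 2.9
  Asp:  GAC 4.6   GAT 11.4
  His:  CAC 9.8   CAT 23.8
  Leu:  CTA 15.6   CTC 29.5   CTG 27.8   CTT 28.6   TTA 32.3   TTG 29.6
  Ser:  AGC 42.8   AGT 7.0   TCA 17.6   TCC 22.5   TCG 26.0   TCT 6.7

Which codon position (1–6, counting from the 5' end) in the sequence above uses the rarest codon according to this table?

Codon 1 CTT (Leu): 28.6 per 1000.
Codon 2 TTA (Leu): 32.3 per 1000.
Codon 3 GCC (Ala): 4.1 per 1000.
Codon 4 GAC (Asp): 4.6 per 1000.
Codon 5 TCA (Ser): 17.6 per 1000.
Codon 6 CAT (His): 23.8 per 1000.
Lowest frequency is 4.1 at codon 3.

3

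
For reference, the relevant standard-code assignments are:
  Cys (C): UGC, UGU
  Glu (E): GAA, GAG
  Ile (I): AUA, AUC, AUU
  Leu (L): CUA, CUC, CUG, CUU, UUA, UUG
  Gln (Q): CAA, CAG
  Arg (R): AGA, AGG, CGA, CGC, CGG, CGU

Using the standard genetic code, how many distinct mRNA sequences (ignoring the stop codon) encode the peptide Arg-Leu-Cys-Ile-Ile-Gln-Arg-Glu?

15552

Arg: 6 codons.
Leu: 6 codons.
Cys: 2 codons.
Ile: 3 codons.
Ile: 3 codons.
Gln: 2 codons.
Arg: 6 codons.
Glu: 2 codons.
6 × 6 × 2 × 3 × 3 × 2 × 6 × 2 = 15552.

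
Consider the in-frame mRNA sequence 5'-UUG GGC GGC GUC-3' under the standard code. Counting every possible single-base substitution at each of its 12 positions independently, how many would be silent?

11

Codon 1 (UUG, Leu): 2 synonymous substitutions.
Codon 2 (GGC, Gly): 3 synonymous substitutions.
Codon 3 (GGC, Gly): 3 synonymous substitutions.
Codon 4 (GUC, Val): 3 synonymous substitutions.
Total: 2 + 3 + 3 + 3 = 11.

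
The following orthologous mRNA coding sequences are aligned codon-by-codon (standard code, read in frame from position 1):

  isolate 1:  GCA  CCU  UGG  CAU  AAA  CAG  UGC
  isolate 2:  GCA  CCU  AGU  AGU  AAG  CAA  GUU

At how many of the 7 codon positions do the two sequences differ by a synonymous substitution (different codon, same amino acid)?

2

Codon 1: GCA Ala / GCA Ala — identical.
Codon 2: CCU Pro / CCU Pro — identical.
Codon 3: UGG Trp / AGU Ser — nonsynonymous.
Codon 4: CAU His / AGU Ser — nonsynonymous.
Codon 5: AAA Lys / AAG Lys — synonymous.
Codon 6: CAG Gln / CAA Gln — synonymous.
Codon 7: UGC Cys / GUU Val — nonsynonymous.
Synonymous differences: 2.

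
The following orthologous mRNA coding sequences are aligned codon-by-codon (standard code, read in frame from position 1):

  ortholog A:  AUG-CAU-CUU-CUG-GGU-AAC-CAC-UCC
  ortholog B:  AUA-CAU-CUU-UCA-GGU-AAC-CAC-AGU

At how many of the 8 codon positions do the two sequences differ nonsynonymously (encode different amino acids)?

Codon 1: AUG Met / AUA Ile — nonsynonymous.
Codon 2: CAU His / CAU His — identical.
Codon 3: CUU Leu / CUU Leu — identical.
Codon 4: CUG Leu / UCA Ser — nonsynonymous.
Codon 5: GGU Gly / GGU Gly — identical.
Codon 6: AAC Asn / AAC Asn — identical.
Codon 7: CAC His / CAC His — identical.
Codon 8: UCC Ser / AGU Ser — synonymous.
Nonsynonymous differences: 2.

2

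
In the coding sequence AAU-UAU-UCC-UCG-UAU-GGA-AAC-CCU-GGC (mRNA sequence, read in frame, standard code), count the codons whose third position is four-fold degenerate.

5

Codon 1 AAU (Asn): third position 2-fold.
Codon 2 UAU (Tyr): third position 2-fold.
Codon 3 UCC (Ser): third position 4-fold.
Codon 4 UCG (Ser): third position 4-fold.
Codon 5 UAU (Tyr): third position 2-fold.
Codon 6 GGA (Gly): third position 4-fold.
Codon 7 AAC (Asn): third position 2-fold.
Codon 8 CCU (Pro): third position 4-fold.
Codon 9 GGC (Gly): third position 4-fold.
Four-fold degenerate third positions: 5.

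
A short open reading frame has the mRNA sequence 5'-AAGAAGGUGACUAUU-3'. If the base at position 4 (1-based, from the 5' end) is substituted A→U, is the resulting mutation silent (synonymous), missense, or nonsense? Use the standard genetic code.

nonsense

Position 4 falls in codon 2: AAG → Lys.
After the substitution the codon is UAG → Stop.
The new codon is a stop codon, so this is a nonsense mutation.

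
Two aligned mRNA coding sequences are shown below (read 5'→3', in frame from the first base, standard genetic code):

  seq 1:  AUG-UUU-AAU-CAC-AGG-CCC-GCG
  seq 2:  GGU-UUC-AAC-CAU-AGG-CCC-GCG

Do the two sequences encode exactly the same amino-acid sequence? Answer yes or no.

Codon 1: AUG Met / GGU Gly — nonsynonymous.
Codon 2: UUU Phe / UUC Phe — synonymous.
Codon 3: AAU Asn / AAC Asn — synonymous.
Codon 4: CAC His / CAU His — synonymous.
Codon 5: AGG Arg / AGG Arg — identical.
Codon 6: CCC Pro / CCC Pro — identical.
Codon 7: GCG Ala / GCG Ala — identical.
Nonsynonymous differences: 1 → different protein.

no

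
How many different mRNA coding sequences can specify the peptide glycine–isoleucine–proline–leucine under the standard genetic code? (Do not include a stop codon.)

Gly: 4 codons.
Ile: 3 codons.
Pro: 4 codons.
Leu: 6 codons.
4 × 3 × 4 × 6 = 288.

288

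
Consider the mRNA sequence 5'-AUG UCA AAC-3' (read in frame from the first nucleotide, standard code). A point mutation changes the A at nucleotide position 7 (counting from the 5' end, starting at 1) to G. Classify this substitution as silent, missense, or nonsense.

Position 7 falls in codon 3: AAC → Asn.
After the substitution the codon is GAC → Asp.
Asn ≠ Asp, so this is a missense mutation.

missense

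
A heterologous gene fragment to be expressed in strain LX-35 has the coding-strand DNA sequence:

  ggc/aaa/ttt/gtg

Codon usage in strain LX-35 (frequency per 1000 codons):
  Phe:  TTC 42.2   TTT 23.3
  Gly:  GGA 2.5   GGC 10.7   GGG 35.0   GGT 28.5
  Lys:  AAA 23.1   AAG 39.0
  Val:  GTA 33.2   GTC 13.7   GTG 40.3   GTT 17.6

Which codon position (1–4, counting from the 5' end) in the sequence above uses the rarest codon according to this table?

1

Codon 1 GGC (Gly): 10.7 per 1000.
Codon 2 AAA (Lys): 23.1 per 1000.
Codon 3 TTT (Phe): 23.3 per 1000.
Codon 4 GTG (Val): 40.3 per 1000.
Lowest frequency is 10.7 at codon 1.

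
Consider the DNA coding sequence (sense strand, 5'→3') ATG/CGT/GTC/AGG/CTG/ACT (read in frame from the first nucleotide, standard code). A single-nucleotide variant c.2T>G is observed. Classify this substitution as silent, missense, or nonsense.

missense

Position 2 falls in codon 1: ATG → Met.
After the substitution the codon is AGG → Arg.
Met ≠ Arg, so this is a missense mutation.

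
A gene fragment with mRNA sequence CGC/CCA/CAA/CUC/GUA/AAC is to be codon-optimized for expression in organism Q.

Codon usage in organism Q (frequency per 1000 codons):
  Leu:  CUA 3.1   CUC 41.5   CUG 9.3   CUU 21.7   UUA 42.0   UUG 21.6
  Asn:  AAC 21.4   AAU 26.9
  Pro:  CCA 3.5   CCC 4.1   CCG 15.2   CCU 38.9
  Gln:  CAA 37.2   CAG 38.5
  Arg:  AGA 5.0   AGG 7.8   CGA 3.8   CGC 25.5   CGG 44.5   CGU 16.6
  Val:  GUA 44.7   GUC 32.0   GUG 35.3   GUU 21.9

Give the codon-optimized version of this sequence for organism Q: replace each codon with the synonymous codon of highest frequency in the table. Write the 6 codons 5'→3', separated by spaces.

Codon 1 (Arg): best is CGG at 44.5.
Codon 2 (Pro): best is CCU at 38.9.
Codon 3 (Gln): best is CAG at 38.5.
Codon 4 (Leu): best is UUA at 42.0.
Codon 5 (Val): best is GUA at 44.7.
Codon 6 (Asn): best is AAU at 26.9.

CGG CCU CAG UUA GUA AAU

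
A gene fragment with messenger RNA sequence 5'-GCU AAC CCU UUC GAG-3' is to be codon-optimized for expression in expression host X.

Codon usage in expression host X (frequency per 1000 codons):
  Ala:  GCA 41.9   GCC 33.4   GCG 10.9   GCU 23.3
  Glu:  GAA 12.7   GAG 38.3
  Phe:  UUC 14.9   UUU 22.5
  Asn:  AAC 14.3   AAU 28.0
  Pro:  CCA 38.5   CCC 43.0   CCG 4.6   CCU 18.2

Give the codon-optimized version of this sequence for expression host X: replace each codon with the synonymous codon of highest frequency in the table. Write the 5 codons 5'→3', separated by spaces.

GCA AAU CCC UUU GAG

Codon 1 (Ala): best is GCA at 41.9.
Codon 2 (Asn): best is AAU at 28.0.
Codon 3 (Pro): best is CCC at 43.0.
Codon 4 (Phe): best is UUU at 22.5.
Codon 5 (Glu): best is GAG at 38.3.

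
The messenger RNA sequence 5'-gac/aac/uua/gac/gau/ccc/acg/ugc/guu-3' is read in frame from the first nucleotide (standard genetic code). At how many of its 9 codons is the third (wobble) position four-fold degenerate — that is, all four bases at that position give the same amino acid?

Codon 1 GAC (Asp): third position 2-fold.
Codon 2 AAC (Asn): third position 2-fold.
Codon 3 UUA (Leu): third position 2-fold.
Codon 4 GAC (Asp): third position 2-fold.
Codon 5 GAU (Asp): third position 2-fold.
Codon 6 CCC (Pro): third position 4-fold.
Codon 7 ACG (Thr): third position 4-fold.
Codon 8 UGC (Cys): third position 2-fold.
Codon 9 GUU (Val): third position 4-fold.
Four-fold degenerate third positions: 3.

3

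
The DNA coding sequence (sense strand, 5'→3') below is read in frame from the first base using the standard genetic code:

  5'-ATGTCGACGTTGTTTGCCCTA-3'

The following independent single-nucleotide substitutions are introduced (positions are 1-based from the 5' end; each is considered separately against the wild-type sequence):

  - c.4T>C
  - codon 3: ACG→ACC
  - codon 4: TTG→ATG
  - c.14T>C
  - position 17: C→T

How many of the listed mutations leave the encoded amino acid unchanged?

1

Codon 2: TCG (Ser) → CCG (Pro) — missense.
Codon 3: ACG (Thr) → ACC (Thr) — synonymous.
Codon 4: TTG (Leu) → ATG (Met) — missense.
Codon 5: TTT (Phe) → TCT (Ser) — missense.
Codon 6: GCC (Ala) → GTC (Val) — missense.
Synonymous: 1 of 5.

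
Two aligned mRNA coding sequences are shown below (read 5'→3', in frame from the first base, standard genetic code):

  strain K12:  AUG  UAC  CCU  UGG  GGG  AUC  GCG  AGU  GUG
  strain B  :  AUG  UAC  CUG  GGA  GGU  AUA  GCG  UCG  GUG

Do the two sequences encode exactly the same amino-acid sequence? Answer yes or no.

Codon 1: AUG Met / AUG Met — identical.
Codon 2: UAC Tyr / UAC Tyr — identical.
Codon 3: CCU Pro / CUG Leu — nonsynonymous.
Codon 4: UGG Trp / GGA Gly — nonsynonymous.
Codon 5: GGG Gly / GGU Gly — synonymous.
Codon 6: AUC Ile / AUA Ile — synonymous.
Codon 7: GCG Ala / GCG Ala — identical.
Codon 8: AGU Ser / UCG Ser — synonymous.
Codon 9: GUG Val / GUG Val — identical.
Nonsynonymous differences: 2 → different protein.

no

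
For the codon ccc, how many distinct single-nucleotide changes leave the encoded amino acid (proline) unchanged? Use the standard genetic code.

Position 1: none → 0 synonymous.
Position 2: none → 0 synonymous.
Position 3: CCT, CCA, CCG → 3 synonymous.
Total: 0 + 0 + 3 = 3.

3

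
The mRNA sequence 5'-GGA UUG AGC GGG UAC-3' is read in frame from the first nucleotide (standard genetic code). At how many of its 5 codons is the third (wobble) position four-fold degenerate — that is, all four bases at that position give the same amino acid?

2

Codon 1 GGA (Gly): third position 4-fold.
Codon 2 UUG (Leu): third position 2-fold.
Codon 3 AGC (Ser): third position 2-fold.
Codon 4 GGG (Gly): third position 4-fold.
Codon 5 UAC (Tyr): third position 2-fold.
Four-fold degenerate third positions: 2.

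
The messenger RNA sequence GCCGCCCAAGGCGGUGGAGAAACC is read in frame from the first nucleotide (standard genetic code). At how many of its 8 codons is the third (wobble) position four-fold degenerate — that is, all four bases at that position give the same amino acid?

6

Codon 1 GCC (Ala): third position 4-fold.
Codon 2 GCC (Ala): third position 4-fold.
Codon 3 CAA (Gln): third position 2-fold.
Codon 4 GGC (Gly): third position 4-fold.
Codon 5 GGU (Gly): third position 4-fold.
Codon 6 GGA (Gly): third position 4-fold.
Codon 7 GAA (Glu): third position 2-fold.
Codon 8 ACC (Thr): third position 4-fold.
Four-fold degenerate third positions: 6.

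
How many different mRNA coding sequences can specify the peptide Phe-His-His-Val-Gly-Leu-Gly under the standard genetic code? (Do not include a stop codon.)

Phe: 2 codons.
His: 2 codons.
His: 2 codons.
Val: 4 codons.
Gly: 4 codons.
Leu: 6 codons.
Gly: 4 codons.
2 × 2 × 2 × 4 × 4 × 6 × 4 = 3072.

3072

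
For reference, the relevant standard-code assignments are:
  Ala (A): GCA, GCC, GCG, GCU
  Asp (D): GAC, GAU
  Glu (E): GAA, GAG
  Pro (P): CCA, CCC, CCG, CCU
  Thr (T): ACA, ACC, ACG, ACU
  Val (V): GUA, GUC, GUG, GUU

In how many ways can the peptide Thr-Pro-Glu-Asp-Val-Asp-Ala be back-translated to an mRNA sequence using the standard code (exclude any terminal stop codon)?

2048

Thr: 4 codons.
Pro: 4 codons.
Glu: 2 codons.
Asp: 2 codons.
Val: 4 codons.
Asp: 2 codons.
Ala: 4 codons.
4 × 4 × 2 × 2 × 4 × 2 × 4 = 2048.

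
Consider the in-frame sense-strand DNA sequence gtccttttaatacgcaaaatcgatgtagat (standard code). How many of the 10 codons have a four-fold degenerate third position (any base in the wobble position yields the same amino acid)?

4

Codon 1 GTC (Val): third position 4-fold.
Codon 2 CTT (Leu): third position 4-fold.
Codon 3 TTA (Leu): third position 2-fold.
Codon 4 ATA (Ile): third position 3-fold.
Codon 5 CGC (Arg): third position 4-fold.
Codon 6 AAA (Lys): third position 2-fold.
Codon 7 ATC (Ile): third position 3-fold.
Codon 8 GAT (Asp): third position 2-fold.
Codon 9 GTA (Val): third position 4-fold.
Codon 10 GAT (Asp): third position 2-fold.
Four-fold degenerate third positions: 4.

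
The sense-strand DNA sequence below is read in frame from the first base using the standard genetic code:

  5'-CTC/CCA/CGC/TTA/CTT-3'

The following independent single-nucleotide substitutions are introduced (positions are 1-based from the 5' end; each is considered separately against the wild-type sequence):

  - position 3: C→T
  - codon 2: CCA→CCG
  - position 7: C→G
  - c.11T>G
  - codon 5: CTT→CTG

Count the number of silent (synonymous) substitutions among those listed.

3

Codon 1: CTC (Leu) → CTT (Leu) — synonymous.
Codon 2: CCA (Pro) → CCG (Pro) — synonymous.
Codon 3: CGC (Arg) → GGC (Gly) — missense.
Codon 4: TTA (Leu) → TGA (Stop) — nonsense.
Codon 5: CTT (Leu) → CTG (Leu) — synonymous.
Synonymous: 3 of 5.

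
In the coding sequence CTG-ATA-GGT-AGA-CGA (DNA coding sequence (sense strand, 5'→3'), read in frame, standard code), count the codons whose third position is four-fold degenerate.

Codon 1 CTG (Leu): third position 4-fold.
Codon 2 ATA (Ile): third position 3-fold.
Codon 3 GGT (Gly): third position 4-fold.
Codon 4 AGA (Arg): third position 2-fold.
Codon 5 CGA (Arg): third position 4-fold.
Four-fold degenerate third positions: 3.

3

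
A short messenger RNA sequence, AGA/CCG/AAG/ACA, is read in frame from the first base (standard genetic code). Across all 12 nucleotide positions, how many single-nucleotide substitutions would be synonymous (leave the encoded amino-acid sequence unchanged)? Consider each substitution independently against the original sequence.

Codon 1 (AGA, Arg): 2 synonymous substitutions.
Codon 2 (CCG, Pro): 3 synonymous substitutions.
Codon 3 (AAG, Lys): 1 synonymous substitution.
Codon 4 (ACA, Thr): 3 synonymous substitutions.
Total: 2 + 3 + 1 + 3 = 9.

9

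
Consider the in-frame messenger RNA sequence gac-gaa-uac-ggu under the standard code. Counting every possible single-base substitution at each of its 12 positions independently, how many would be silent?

Codon 1 (GAC, Asp): 1 synonymous substitution.
Codon 2 (GAA, Glu): 1 synonymous substitution.
Codon 3 (UAC, Tyr): 1 synonymous substitution.
Codon 4 (GGU, Gly): 3 synonymous substitutions.
Total: 1 + 1 + 1 + 3 = 6.

6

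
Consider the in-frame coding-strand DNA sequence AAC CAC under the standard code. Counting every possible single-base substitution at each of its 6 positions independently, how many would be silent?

2

Codon 1 (AAC, Asn): 1 synonymous substitution.
Codon 2 (CAC, His): 1 synonymous substitution.
Total: 1 + 1 = 2.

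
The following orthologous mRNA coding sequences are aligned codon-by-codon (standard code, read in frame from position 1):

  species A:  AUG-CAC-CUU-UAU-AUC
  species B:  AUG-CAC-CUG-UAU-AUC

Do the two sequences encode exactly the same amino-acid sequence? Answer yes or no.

yes

Codon 1: AUG Met / AUG Met — identical.
Codon 2: CAC His / CAC His — identical.
Codon 3: CUU Leu / CUG Leu — synonymous.
Codon 4: UAU Tyr / UAU Tyr — identical.
Codon 5: AUC Ile / AUC Ile — identical.
Nonsynonymous differences: 0 → same protein.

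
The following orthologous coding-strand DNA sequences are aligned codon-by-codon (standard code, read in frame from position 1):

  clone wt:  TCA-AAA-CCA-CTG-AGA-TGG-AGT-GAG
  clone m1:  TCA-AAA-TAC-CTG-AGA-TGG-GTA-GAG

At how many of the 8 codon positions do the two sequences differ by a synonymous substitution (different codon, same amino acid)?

0

Codon 1: TCA Ser / TCA Ser — identical.
Codon 2: AAA Lys / AAA Lys — identical.
Codon 3: CCA Pro / TAC Tyr — nonsynonymous.
Codon 4: CTG Leu / CTG Leu — identical.
Codon 5: AGA Arg / AGA Arg — identical.
Codon 6: TGG Trp / TGG Trp — identical.
Codon 7: AGT Ser / GTA Val — nonsynonymous.
Codon 8: GAG Glu / GAG Glu — identical.
Synonymous differences: 0.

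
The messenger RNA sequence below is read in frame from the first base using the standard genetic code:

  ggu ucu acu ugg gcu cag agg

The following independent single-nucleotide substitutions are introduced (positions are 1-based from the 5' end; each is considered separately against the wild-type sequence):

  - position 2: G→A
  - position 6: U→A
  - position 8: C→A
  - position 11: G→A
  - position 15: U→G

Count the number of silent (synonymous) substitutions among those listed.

2

Codon 1: GGU (Gly) → GAU (Asp) — missense.
Codon 2: UCU (Ser) → UCA (Ser) — synonymous.
Codon 3: ACU (Thr) → AAU (Asn) — missense.
Codon 4: UGG (Trp) → UAG (Stop) — nonsense.
Codon 5: GCU (Ala) → GCG (Ala) — synonymous.
Synonymous: 2 of 5.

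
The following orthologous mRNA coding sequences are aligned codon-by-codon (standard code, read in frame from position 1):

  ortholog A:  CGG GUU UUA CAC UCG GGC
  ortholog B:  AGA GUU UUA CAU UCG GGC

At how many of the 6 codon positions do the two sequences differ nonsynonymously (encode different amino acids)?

0

Codon 1: CGG Arg / AGA Arg — synonymous.
Codon 2: GUU Val / GUU Val — identical.
Codon 3: UUA Leu / UUA Leu — identical.
Codon 4: CAC His / CAU His — synonymous.
Codon 5: UCG Ser / UCG Ser — identical.
Codon 6: GGC Gly / GGC Gly — identical.
Nonsynonymous differences: 0.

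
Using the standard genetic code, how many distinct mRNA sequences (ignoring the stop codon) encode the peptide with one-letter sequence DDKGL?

192

Asp: 2 codons.
Asp: 2 codons.
Lys: 2 codons.
Gly: 4 codons.
Leu: 6 codons.
2 × 2 × 2 × 4 × 6 = 192.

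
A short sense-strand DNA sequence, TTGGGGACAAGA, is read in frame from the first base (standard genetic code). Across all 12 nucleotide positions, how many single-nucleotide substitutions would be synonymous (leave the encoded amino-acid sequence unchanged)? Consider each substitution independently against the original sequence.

10

Codon 1 (TTG, Leu): 2 synonymous substitutions.
Codon 2 (GGG, Gly): 3 synonymous substitutions.
Codon 3 (ACA, Thr): 3 synonymous substitutions.
Codon 4 (AGA, Arg): 2 synonymous substitutions.
Total: 2 + 3 + 3 + 2 = 10.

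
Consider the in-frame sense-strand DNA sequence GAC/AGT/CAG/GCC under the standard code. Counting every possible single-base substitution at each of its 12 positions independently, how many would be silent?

6

Codon 1 (GAC, Asp): 1 synonymous substitution.
Codon 2 (AGT, Ser): 1 synonymous substitution.
Codon 3 (CAG, Gln): 1 synonymous substitution.
Codon 4 (GCC, Ala): 3 synonymous substitutions.
Total: 1 + 1 + 1 + 3 = 6.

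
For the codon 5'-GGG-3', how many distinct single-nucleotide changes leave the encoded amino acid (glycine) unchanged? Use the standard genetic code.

Position 1: none → 0 synonymous.
Position 2: none → 0 synonymous.
Position 3: GGU, GGC, GGA → 3 synonymous.
Total: 0 + 0 + 3 = 3.

3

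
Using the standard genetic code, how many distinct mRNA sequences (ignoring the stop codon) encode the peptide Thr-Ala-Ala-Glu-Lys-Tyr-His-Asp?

2048

Thr: 4 codons.
Ala: 4 codons.
Ala: 4 codons.
Glu: 2 codons.
Lys: 2 codons.
Tyr: 2 codons.
His: 2 codons.
Asp: 2 codons.
4 × 4 × 4 × 2 × 2 × 2 × 2 × 2 = 2048.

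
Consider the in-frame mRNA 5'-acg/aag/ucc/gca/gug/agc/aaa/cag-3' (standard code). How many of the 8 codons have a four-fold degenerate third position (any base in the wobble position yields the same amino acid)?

4

Codon 1 ACG (Thr): third position 4-fold.
Codon 2 AAG (Lys): third position 2-fold.
Codon 3 UCC (Ser): third position 4-fold.
Codon 4 GCA (Ala): third position 4-fold.
Codon 5 GUG (Val): third position 4-fold.
Codon 6 AGC (Ser): third position 2-fold.
Codon 7 AAA (Lys): third position 2-fold.
Codon 8 CAG (Gln): third position 2-fold.
Four-fold degenerate third positions: 4.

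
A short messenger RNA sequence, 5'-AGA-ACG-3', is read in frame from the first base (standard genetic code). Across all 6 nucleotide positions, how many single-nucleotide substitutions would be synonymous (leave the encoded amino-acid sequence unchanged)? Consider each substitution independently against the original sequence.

Codon 1 (AGA, Arg): 2 synonymous substitutions.
Codon 2 (ACG, Thr): 3 synonymous substitutions.
Total: 2 + 3 = 5.

5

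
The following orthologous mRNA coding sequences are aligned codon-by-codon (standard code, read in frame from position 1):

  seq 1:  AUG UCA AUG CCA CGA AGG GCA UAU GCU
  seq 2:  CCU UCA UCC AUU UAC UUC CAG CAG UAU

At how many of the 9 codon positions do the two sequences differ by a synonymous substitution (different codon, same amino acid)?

Codon 1: AUG Met / CCU Pro — nonsynonymous.
Codon 2: UCA Ser / UCA Ser — identical.
Codon 3: AUG Met / UCC Ser — nonsynonymous.
Codon 4: CCA Pro / AUU Ile — nonsynonymous.
Codon 5: CGA Arg / UAC Tyr — nonsynonymous.
Codon 6: AGG Arg / UUC Phe — nonsynonymous.
Codon 7: GCA Ala / CAG Gln — nonsynonymous.
Codon 8: UAU Tyr / CAG Gln — nonsynonymous.
Codon 9: GCU Ala / UAU Tyr — nonsynonymous.
Synonymous differences: 0.

0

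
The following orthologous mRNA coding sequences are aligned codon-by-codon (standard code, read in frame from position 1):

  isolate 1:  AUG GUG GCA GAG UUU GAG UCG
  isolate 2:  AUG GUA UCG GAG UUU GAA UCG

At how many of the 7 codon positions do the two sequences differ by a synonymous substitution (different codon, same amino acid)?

2

Codon 1: AUG Met / AUG Met — identical.
Codon 2: GUG Val / GUA Val — synonymous.
Codon 3: GCA Ala / UCG Ser — nonsynonymous.
Codon 4: GAG Glu / GAG Glu — identical.
Codon 5: UUU Phe / UUU Phe — identical.
Codon 6: GAG Glu / GAA Glu — synonymous.
Codon 7: UCG Ser / UCG Ser — identical.
Synonymous differences: 2.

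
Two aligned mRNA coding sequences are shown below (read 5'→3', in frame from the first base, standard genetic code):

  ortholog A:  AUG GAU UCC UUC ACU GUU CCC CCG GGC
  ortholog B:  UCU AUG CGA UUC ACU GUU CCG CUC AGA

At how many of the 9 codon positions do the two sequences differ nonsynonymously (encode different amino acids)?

5

Codon 1: AUG Met / UCU Ser — nonsynonymous.
Codon 2: GAU Asp / AUG Met — nonsynonymous.
Codon 3: UCC Ser / CGA Arg — nonsynonymous.
Codon 4: UUC Phe / UUC Phe — identical.
Codon 5: ACU Thr / ACU Thr — identical.
Codon 6: GUU Val / GUU Val — identical.
Codon 7: CCC Pro / CCG Pro — synonymous.
Codon 8: CCG Pro / CUC Leu — nonsynonymous.
Codon 9: GGC Gly / AGA Arg — nonsynonymous.
Nonsynonymous differences: 5.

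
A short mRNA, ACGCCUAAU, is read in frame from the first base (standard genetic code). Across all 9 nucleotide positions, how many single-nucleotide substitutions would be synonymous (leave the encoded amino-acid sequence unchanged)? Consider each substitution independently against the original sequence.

Codon 1 (ACG, Thr): 3 synonymous substitutions.
Codon 2 (CCU, Pro): 3 synonymous substitutions.
Codon 3 (AAU, Asn): 1 synonymous substitution.
Total: 3 + 3 + 1 = 7.

7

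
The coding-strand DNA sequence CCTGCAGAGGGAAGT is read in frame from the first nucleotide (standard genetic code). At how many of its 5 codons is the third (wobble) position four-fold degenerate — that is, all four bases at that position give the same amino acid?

Codon 1 CCT (Pro): third position 4-fold.
Codon 2 GCA (Ala): third position 4-fold.
Codon 3 GAG (Glu): third position 2-fold.
Codon 4 GGA (Gly): third position 4-fold.
Codon 5 AGT (Ser): third position 2-fold.
Four-fold degenerate third positions: 3.

3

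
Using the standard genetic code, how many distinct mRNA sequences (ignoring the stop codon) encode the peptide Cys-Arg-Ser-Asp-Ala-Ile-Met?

1728

Cys: 2 codons.
Arg: 6 codons.
Ser: 6 codons.
Asp: 2 codons.
Ala: 4 codons.
Ile: 3 codons.
Met: 1 codon.
2 × 6 × 6 × 2 × 4 × 3 × 1 = 1728.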